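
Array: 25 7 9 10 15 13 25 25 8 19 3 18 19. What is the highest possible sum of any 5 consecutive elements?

(25, 7, 9, 10, 15) → sum 66
(7, 9, 10, 15, 13) → sum 54
(9, 10, 15, 13, 25) → sum 72
(10, 15, 13, 25, 25) → sum 88
(15, 13, 25, 25, 8) → sum 86
(13, 25, 25, 8, 19) → sum 90
(25, 25, 8, 19, 3) → sum 80
(25, 8, 19, 3, 18) → sum 73
(8, 19, 3, 18, 19) → sum 67
Highest of these is 90.

90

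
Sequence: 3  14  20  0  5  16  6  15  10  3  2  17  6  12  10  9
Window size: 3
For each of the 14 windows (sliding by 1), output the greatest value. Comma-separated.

Sliding a size-3 window across the 16 values:
(3, 14, 20) → max 20
(14, 20, 0) → max 20
(20, 0, 5) → max 20
(0, 5, 16) → max 16
(5, 16, 6) → max 16
(16, 6, 15) → max 16
(6, 15, 10) → max 15
(15, 10, 3) → max 15
(10, 3, 2) → max 10
(3, 2, 17) → max 17
(2, 17, 6) → max 17
(17, 6, 12) → max 17
(6, 12, 10) → max 12
(12, 10, 9) → max 12

20, 20, 20, 16, 16, 16, 15, 15, 10, 17, 17, 17, 12, 12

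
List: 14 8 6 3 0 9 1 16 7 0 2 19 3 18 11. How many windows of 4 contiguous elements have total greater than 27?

5

(14, 8, 6, 3) → sum 31  > 27 ✓
(8, 6, 3, 0) → sum 17
(6, 3, 0, 9) → sum 18
(3, 0, 9, 1) → sum 13
(0, 9, 1, 16) → sum 26
(9, 1, 16, 7) → sum 33  > 27 ✓
(1, 16, 7, 0) → sum 24
(16, 7, 0, 2) → sum 25
(7, 0, 2, 19) → sum 28  > 27 ✓
(0, 2, 19, 3) → sum 24
(2, 19, 3, 18) → sum 42  > 27 ✓
(19, 3, 18, 11) → sum 51  > 27 ✓
5 windows satisfy the condition.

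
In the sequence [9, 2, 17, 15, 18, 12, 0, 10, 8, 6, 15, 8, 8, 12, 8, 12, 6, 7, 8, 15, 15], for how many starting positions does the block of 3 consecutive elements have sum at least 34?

[9, 2, 17] → sum 28
[2, 17, 15] → sum 34  ≥ 34 ✓
[17, 15, 18] → sum 50  ≥ 34 ✓
[15, 18, 12] → sum 45  ≥ 34 ✓
[18, 12, 0] → sum 30
[12, 0, 10] → sum 22
[0, 10, 8] → sum 18
[10, 8, 6] → sum 24
[8, 6, 15] → sum 29
[6, 15, 8] → sum 29
[15, 8, 8] → sum 31
[8, 8, 12] → sum 28
[8, 12, 8] → sum 28
[12, 8, 12] → sum 32
[8, 12, 6] → sum 26
[12, 6, 7] → sum 25
[6, 7, 8] → sum 21
[7, 8, 15] → sum 30
[8, 15, 15] → sum 38  ≥ 34 ✓
4 windows satisfy the condition.

4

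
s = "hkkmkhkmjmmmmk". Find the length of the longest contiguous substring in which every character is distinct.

add h: [h] len 1
add k: [h, k] len 2
add k (repeat k, move left end past it): [k] len 1
add m: [k, m] len 2
add k (repeat k, move left end past it): [m, k] len 2
add h: [m, k, h] len 3
add k (repeat k, move left end past it): [h, k] len 2
add m: [h, k, m] len 3
add j: [h, k, m, j] len 4
add m (repeat m, move left end past it): [j, m] len 2
add m (repeat m, move left end past it): [m] len 1
add m (repeat m, move left end past it): [m] len 1
add m (repeat m, move left end past it): [m] len 1
add k: [m, k] len 2
Longest all-distinct length: 4.

4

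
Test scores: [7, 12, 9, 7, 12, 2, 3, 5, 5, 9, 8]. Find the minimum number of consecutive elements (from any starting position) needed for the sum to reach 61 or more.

add 7: running sum 7 < 61
add 12: running sum 19 < 61
add 9: running sum 28 < 61
add 7: running sum 35 < 61
add 12: running sum 47 < 61
add 2: running sum 49 < 61
add 3: running sum 52 < 61
add 5: running sum 57 < 61
end 8: [7, 12, 9, 7, 12, 2, 3, 5, 5] sum 62, len 9
end 9: [12, 9, 7, 12, 2, 3, 5, 5, 9] sum 64, len 9
end 10: [12, 9, 7, 12, 2, 3, 5, 5, 9, 8] sum 72, len 10
Shortest qualifying length: 9.

9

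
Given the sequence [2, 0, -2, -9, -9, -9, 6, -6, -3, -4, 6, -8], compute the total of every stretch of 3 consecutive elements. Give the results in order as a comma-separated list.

0, -11, -20, -27, -12, -9, -3, -13, -1, -6

Sliding a size-3 window across the 12 values:
[2, 0, -2] → sum 0
[0, -2, -9] → sum -11
[-2, -9, -9] → sum -20
[-9, -9, -9] → sum -27
[-9, -9, 6] → sum -12
[-9, 6, -6] → sum -9
[6, -6, -3] → sum -3
[-6, -3, -4] → sum -13
[-3, -4, 6] → sum -1
[-4, 6, -8] → sum -6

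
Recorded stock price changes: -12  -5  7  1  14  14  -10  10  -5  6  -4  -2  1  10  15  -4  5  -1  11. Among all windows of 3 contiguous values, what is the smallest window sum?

-10

(-12, -5, 7) → sum -10
(-5, 7, 1) → sum 3
(7, 1, 14) → sum 22
(1, 14, 14) → sum 29
(14, 14, -10) → sum 18
(14, -10, 10) → sum 14
(-10, 10, -5) → sum -5
(10, -5, 6) → sum 11
(-5, 6, -4) → sum -3
(6, -4, -2) → sum 0
(-4, -2, 1) → sum -5
(-2, 1, 10) → sum 9
(1, 10, 15) → sum 26
(10, 15, -4) → sum 21
(15, -4, 5) → sum 16
(-4, 5, -1) → sum 0
(5, -1, 11) → sum 15
Smallest of these is -10.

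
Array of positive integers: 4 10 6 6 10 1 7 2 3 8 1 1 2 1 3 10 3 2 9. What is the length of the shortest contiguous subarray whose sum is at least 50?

add 4: running sum 4 < 50
add 10: running sum 14 < 50
add 6: running sum 20 < 50
add 6: running sum 26 < 50
add 10: running sum 36 < 50
add 1: running sum 37 < 50
add 7: running sum 44 < 50
add 2: running sum 46 < 50
add 3: running sum 49 < 50
add 8: shortest ending here [10, 6, 6, 10, 1, 7, 2, 3, 8] sum 53, len 9
add 1: shortest ending here [10, 6, 6, 10, 1, 7, 2, 3, 8, 1] sum 54, len 10
add 1: shortest ending here [10, 6, 6, 10, 1, 7, 2, 3, 8, 1, 1] sum 55, len 11
add 2: shortest ending here [10, 6, 6, 10, 1, 7, 2, 3, 8, 1, 1, 2] sum 57, len 12
add 1: shortest ending here [10, 6, 6, 10, 1, 7, 2, 3, 8, 1, 1, 2, 1] sum 58, len 13
add 3: shortest ending here [6, 6, 10, 1, 7, 2, 3, 8, 1, 1, 2, 1, 3] sum 51, len 13
add 10: shortest ending here [6, 10, 1, 7, 2, 3, 8, 1, 1, 2, 1, 3, 10] sum 55, len 13
add 3: shortest ending here [10, 1, 7, 2, 3, 8, 1, 1, 2, 1, 3, 10, 3] sum 52, len 13
add 2: shortest ending here [10, 1, 7, 2, 3, 8, 1, 1, 2, 1, 3, 10, 3, 2] sum 54, len 14
add 9: shortest ending here [7, 2, 3, 8, 1, 1, 2, 1, 3, 10, 3, 2, 9] sum 52, len 13
Shortest qualifying length: 9.

9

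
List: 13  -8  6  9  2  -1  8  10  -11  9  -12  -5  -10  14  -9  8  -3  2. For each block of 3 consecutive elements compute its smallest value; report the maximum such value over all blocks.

2

13 -8 6 → min -8
-8 6 9 → min -8
6 9 2 → min 2
9 2 -1 → min -1
2 -1 8 → min -1
-1 8 10 → min -1
8 10 -11 → min -11
10 -11 9 → min -11
-11 9 -12 → min -12
9 -12 -5 → min -12
-12 -5 -10 → min -12
-5 -10 14 → min -10
-10 14 -9 → min -10
14 -9 8 → min -9
-9 8 -3 → min -9
8 -3 2 → min -3
Maximum of these is 2.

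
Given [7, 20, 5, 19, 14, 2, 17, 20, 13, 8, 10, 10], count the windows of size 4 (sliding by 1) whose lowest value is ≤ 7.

6

7 20 5 19 → min 5  ≤ 7 ✓
20 5 19 14 → min 5  ≤ 7 ✓
5 19 14 2 → min 2  ≤ 7 ✓
19 14 2 17 → min 2  ≤ 7 ✓
14 2 17 20 → min 2  ≤ 7 ✓
2 17 20 13 → min 2  ≤ 7 ✓
17 20 13 8 → min 8
20 13 8 10 → min 8
13 8 10 10 → min 8
6 windows satisfy the condition.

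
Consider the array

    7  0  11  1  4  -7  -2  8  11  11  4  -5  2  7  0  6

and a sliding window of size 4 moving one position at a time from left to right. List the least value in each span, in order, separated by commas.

0, 0, -7, -7, -7, -7, -2, 4, -5, -5, -5, -5, 0

(7, 0, 11, 1) → min 0
(0, 11, 1, 4) → min 0
(11, 1, 4, -7) → min -7
(1, 4, -7, -2) → min -7
(4, -7, -2, 8) → min -7
(-7, -2, 8, 11) → min -7
(-2, 8, 11, 11) → min -2
(8, 11, 11, 4) → min 4
(11, 11, 4, -5) → min -5
(11, 4, -5, 2) → min -5
(4, -5, 2, 7) → min -5
(-5, 2, 7, 0) → min -5
(2, 7, 0, 6) → min 0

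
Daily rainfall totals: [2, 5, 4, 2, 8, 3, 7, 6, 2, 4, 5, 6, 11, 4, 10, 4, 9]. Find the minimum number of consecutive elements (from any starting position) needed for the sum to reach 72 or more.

13

Extend right; whenever the sum reaches 72, record the length and shrink from the left:
add 2: running sum 2 < 72
add 5: running sum 7 < 72
add 4: running sum 11 < 72
add 2: running sum 13 < 72
add 8: running sum 21 < 72
add 3: running sum 24 < 72
add 7: running sum 31 < 72
add 6: running sum 37 < 72
add 2: running sum 39 < 72
add 4: running sum 43 < 72
add 5: running sum 48 < 72
add 6: running sum 54 < 72
add 11: running sum 65 < 72
add 4: running sum 69 < 72
end 14: [4, 2, 8, 3, 7, 6, 2, 4, 5, 6, 11, 4, 10] sum 72, len 13
end 15: [2, 8, 3, 7, 6, 2, 4, 5, 6, 11, 4, 10, 4] sum 72, len 13
end 16: [8, 3, 7, 6, 2, 4, 5, 6, 11, 4, 10, 4, 9] sum 79, len 13
Shortest qualifying length: 13.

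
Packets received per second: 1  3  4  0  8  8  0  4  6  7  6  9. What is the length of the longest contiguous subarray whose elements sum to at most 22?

[1] sum 1 len 1
[1, 3] sum 4 len 2
[1, 3, 4] sum 8 len 3
[1, 3, 4, 0] sum 8 len 4
[1, 3, 4, 0, 8] sum 16 len 5
[4, 0, 8, 8] sum 20 len 4
[4, 0, 8, 8, 0] sum 20 len 5
[0, 8, 8, 0, 4] sum 20 len 5
[8, 0, 4, 6] sum 18 len 4
[0, 4, 6, 7] sum 17 len 4
[6, 7, 6] sum 19 len 3
[7, 6, 9] sum 22 len 3
Longest length seen: 5.

5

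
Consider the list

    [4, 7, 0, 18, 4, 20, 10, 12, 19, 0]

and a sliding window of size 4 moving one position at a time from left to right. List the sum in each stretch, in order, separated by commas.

29, 29, 42, 52, 46, 61, 41

[4, 7, 0, 18] → sum 29
[7, 0, 18, 4] → sum 29
[0, 18, 4, 20] → sum 42
[18, 4, 20, 10] → sum 52
[4, 20, 10, 12] → sum 46
[20, 10, 12, 19] → sum 61
[10, 12, 19, 0] → sum 41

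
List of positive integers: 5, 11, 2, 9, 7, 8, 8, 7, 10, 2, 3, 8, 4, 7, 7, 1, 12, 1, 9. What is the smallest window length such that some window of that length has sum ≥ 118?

19

add 5: running sum 5 < 118
add 11: running sum 16 < 118
add 2: running sum 18 < 118
add 9: running sum 27 < 118
add 7: running sum 34 < 118
add 8: running sum 42 < 118
add 8: running sum 50 < 118
add 7: running sum 57 < 118
add 10: running sum 67 < 118
add 2: running sum 69 < 118
add 3: running sum 72 < 118
add 8: running sum 80 < 118
add 4: running sum 84 < 118
add 7: running sum 91 < 118
add 7: running sum 98 < 118
add 1: running sum 99 < 118
add 12: running sum 111 < 118
add 1: running sum 112 < 118
end 18: [5, 11, 2, 9, 7, 8, 8, 7, 10, 2, 3, 8, 4, 7, 7, 1, 12, 1, 9] sum 121, len 19
Shortest qualifying length: 19.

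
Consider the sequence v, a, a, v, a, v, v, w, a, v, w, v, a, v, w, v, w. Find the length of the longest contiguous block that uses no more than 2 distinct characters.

7

Extend right; when distinct count exceeds 2, shrink from the left:
add v: window [v] (1 distinct), len 1
add a: window [v, a] (2 distinct), len 2
add a: window [v, a, a] (2 distinct), len 3
add v: window [v, a, a, v] (2 distinct), len 4
add a: window [v, a, a, v, a] (2 distinct), len 5
add v: window [v, a, a, v, a, v] (2 distinct), len 6
add v: window [v, a, a, v, a, v, v] (2 distinct), len 7
add w: window [v, v, w] (2 distinct), len 3
add a: window [w, a] (2 distinct), len 2
add v: window [a, v] (2 distinct), len 2
add w: window [v, w] (2 distinct), len 2
add v: window [v, w, v] (2 distinct), len 3
add a: window [v, a] (2 distinct), len 2
add v: window [v, a, v] (2 distinct), len 3
add w: window [v, w] (2 distinct), len 2
add v: window [v, w, v] (2 distinct), len 3
add w: window [v, w, v, w] (2 distinct), len 4
Longest length with ≤2 distinct: 7.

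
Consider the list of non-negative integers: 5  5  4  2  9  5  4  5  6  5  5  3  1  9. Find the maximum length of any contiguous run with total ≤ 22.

5

Extend to the right; shrink from the left whenever the sum exceeds 22:
[5] sum 5 len 1
[5, 5] sum 10 len 2
[5, 5, 4] sum 14 len 3
[5, 5, 4, 2] sum 16 len 4
[5, 4, 2, 9] sum 20 len 4
[4, 2, 9, 5] sum 20 len 4
[2, 9, 5, 4] sum 20 len 4
[5, 4, 5] sum 14 len 3
[5, 4, 5, 6] sum 20 len 4
[4, 5, 6, 5] sum 20 len 4
[5, 6, 5, 5] sum 21 len 4
[6, 5, 5, 3] sum 19 len 4
[6, 5, 5, 3, 1] sum 20 len 5
[5, 3, 1, 9] sum 18 len 4
Longest length seen: 5.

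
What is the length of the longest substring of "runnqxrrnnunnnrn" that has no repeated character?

4

[r] len 1
[r, u] len 2
[r, u, n] len 3
[n] len 1
[n, q] len 2
[n, q, x] len 3
[n, q, x, r] len 4
[r] len 1
[r, n] len 2
[n] len 1
[n, u] len 2
[u, n] len 2
[n] len 1
[n] len 1
[n, r] len 2
[r, n] len 2
Longest all-distinct length: 4.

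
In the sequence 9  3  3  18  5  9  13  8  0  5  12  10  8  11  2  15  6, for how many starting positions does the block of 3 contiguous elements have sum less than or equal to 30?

9 3 3 → sum 15  ≤ 30 ✓
3 3 18 → sum 24  ≤ 30 ✓
3 18 5 → sum 26  ≤ 30 ✓
18 5 9 → sum 32
5 9 13 → sum 27  ≤ 30 ✓
9 13 8 → sum 30  ≤ 30 ✓
13 8 0 → sum 21  ≤ 30 ✓
8 0 5 → sum 13  ≤ 30 ✓
0 5 12 → sum 17  ≤ 30 ✓
5 12 10 → sum 27  ≤ 30 ✓
12 10 8 → sum 30  ≤ 30 ✓
10 8 11 → sum 29  ≤ 30 ✓
8 11 2 → sum 21  ≤ 30 ✓
11 2 15 → sum 28  ≤ 30 ✓
2 15 6 → sum 23  ≤ 30 ✓
14 windows satisfy the condition.

14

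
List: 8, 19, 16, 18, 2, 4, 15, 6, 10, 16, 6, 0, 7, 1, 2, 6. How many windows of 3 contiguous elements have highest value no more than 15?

7

(8, 19, 16) → max 19
(19, 16, 18) → max 19
(16, 18, 2) → max 18
(18, 2, 4) → max 18
(2, 4, 15) → max 15  ≤ 15 ✓
(4, 15, 6) → max 15  ≤ 15 ✓
(15, 6, 10) → max 15  ≤ 15 ✓
(6, 10, 16) → max 16
(10, 16, 6) → max 16
(16, 6, 0) → max 16
(6, 0, 7) → max 7  ≤ 15 ✓
(0, 7, 1) → max 7  ≤ 15 ✓
(7, 1, 2) → max 7  ≤ 15 ✓
(1, 2, 6) → max 6  ≤ 15 ✓
7 windows satisfy the condition.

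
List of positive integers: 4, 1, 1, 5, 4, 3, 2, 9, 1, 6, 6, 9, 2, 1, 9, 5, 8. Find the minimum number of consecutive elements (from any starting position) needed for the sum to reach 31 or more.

5

add 4: running sum 4 < 31
add 1: running sum 5 < 31
add 1: running sum 6 < 31
add 5: running sum 11 < 31
add 4: running sum 15 < 31
add 3: running sum 18 < 31
add 2: running sum 20 < 31
add 9: running sum 29 < 31
add 1: running sum 30 < 31
add 6: shortest ending here [1, 5, 4, 3, 2, 9, 1, 6] sum 31, len 8
add 6: shortest ending here [4, 3, 2, 9, 1, 6, 6] sum 31, len 7
add 9: shortest ending here [9, 1, 6, 6, 9] sum 31, len 5
add 2: shortest ending here [9, 1, 6, 6, 9, 2] sum 33, len 6
add 1: shortest ending here [9, 1, 6, 6, 9, 2, 1] sum 34, len 7
add 9: shortest ending here [6, 6, 9, 2, 1, 9] sum 33, len 6
add 5: shortest ending here [6, 9, 2, 1, 9, 5] sum 32, len 6
add 8: shortest ending here [9, 2, 1, 9, 5, 8] sum 34, len 6
Shortest qualifying length: 5.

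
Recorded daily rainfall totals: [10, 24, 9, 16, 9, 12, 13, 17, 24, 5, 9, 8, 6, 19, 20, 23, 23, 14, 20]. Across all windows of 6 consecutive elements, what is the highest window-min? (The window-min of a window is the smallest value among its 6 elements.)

[10, 24, 9, 16, 9, 12] → min 9
[24, 9, 16, 9, 12, 13] → min 9
[9, 16, 9, 12, 13, 17] → min 9
[16, 9, 12, 13, 17, 24] → min 9
[9, 12, 13, 17, 24, 5] → min 5
[12, 13, 17, 24, 5, 9] → min 5
[13, 17, 24, 5, 9, 8] → min 5
[17, 24, 5, 9, 8, 6] → min 5
[24, 5, 9, 8, 6, 19] → min 5
[5, 9, 8, 6, 19, 20] → min 5
[9, 8, 6, 19, 20, 23] → min 6
[8, 6, 19, 20, 23, 23] → min 6
[6, 19, 20, 23, 23, 14] → min 6
[19, 20, 23, 23, 14, 20] → min 14
Highest of these is 14.

14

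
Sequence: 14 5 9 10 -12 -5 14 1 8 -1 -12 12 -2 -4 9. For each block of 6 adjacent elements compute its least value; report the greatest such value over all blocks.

14 5 9 10 -12 -5 → min -12
5 9 10 -12 -5 14 → min -12
9 10 -12 -5 14 1 → min -12
10 -12 -5 14 1 8 → min -12
-12 -5 14 1 8 -1 → min -12
-5 14 1 8 -1 -12 → min -12
14 1 8 -1 -12 12 → min -12
1 8 -1 -12 12 -2 → min -12
8 -1 -12 12 -2 -4 → min -12
-1 -12 12 -2 -4 9 → min -12
Greatest of these is -12.

-12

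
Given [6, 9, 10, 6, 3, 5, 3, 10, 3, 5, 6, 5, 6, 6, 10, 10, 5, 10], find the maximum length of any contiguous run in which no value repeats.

add 6: [6] len 1
add 9: [6, 9] len 2
add 10: [6, 9, 10] len 3
add 6 (repeat 6, move left end past it): [9, 10, 6] len 3
add 3: [9, 10, 6, 3] len 4
add 5: [9, 10, 6, 3, 5] len 5
add 3 (repeat 3, move left end past it): [5, 3] len 2
add 10: [5, 3, 10] len 3
add 3 (repeat 3, move left end past it): [10, 3] len 2
add 5: [10, 3, 5] len 3
add 6: [10, 3, 5, 6] len 4
add 5 (repeat 5, move left end past it): [6, 5] len 2
add 6 (repeat 6, move left end past it): [5, 6] len 2
add 6 (repeat 6, move left end past it): [6] len 1
add 10: [6, 10] len 2
add 10 (repeat 10, move left end past it): [10] len 1
add 5: [10, 5] len 2
add 10 (repeat 10, move left end past it): [5, 10] len 2
Longest all-distinct length: 5.

5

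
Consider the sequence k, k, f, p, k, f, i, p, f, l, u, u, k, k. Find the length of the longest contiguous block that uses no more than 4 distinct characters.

9

Extend right; when distinct count exceeds 4, shrink from the left:
[k] 1 distinct, len 1
[k, k] 1 distinct, len 2
[k, k, f] 2 distinct, len 3
[k, k, f, p] 3 distinct, len 4
[k, k, f, p, k] 3 distinct, len 5
[k, k, f, p, k, f] 3 distinct, len 6
[k, k, f, p, k, f, i] 4 distinct, len 7
[k, k, f, p, k, f, i, p] 4 distinct, len 8
[k, k, f, p, k, f, i, p, f] 4 distinct, len 9
[f, i, p, f, l] 4 distinct, len 5
[p, f, l, u] 4 distinct, len 4
[p, f, l, u, u] 4 distinct, len 5
[f, l, u, u, k] 4 distinct, len 5
[f, l, u, u, k, k] 4 distinct, len 6
Longest length with ≤4 distinct: 9.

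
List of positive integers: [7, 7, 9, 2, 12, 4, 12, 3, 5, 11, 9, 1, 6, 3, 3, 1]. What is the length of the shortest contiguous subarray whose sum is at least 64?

add 7: running sum 7 < 64
add 7: running sum 14 < 64
add 9: running sum 23 < 64
add 2: running sum 25 < 64
add 12: running sum 37 < 64
add 4: running sum 41 < 64
add 12: running sum 53 < 64
add 3: running sum 56 < 64
add 5: running sum 61 < 64
end 9: [7, 9, 2, 12, 4, 12, 3, 5, 11] sum 65, len 9
end 10: [9, 2, 12, 4, 12, 3, 5, 11, 9] sum 67, len 9
end 11: [9, 2, 12, 4, 12, 3, 5, 11, 9, 1] sum 68, len 10
end 12: [2, 12, 4, 12, 3, 5, 11, 9, 1, 6] sum 65, len 10
end 13: [12, 4, 12, 3, 5, 11, 9, 1, 6, 3] sum 66, len 10
end 14: [12, 4, 12, 3, 5, 11, 9, 1, 6, 3, 3] sum 69, len 11
end 15: [12, 4, 12, 3, 5, 11, 9, 1, 6, 3, 3, 1] sum 70, len 12
Shortest qualifying length: 9.

9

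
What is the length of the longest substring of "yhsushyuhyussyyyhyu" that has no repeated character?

4

[y] len 1
[y, h] len 2
[y, h, s] len 3
[y, h, s, u] len 4
[u, s] len 2
[u, s, h] len 3
[u, s, h, y] len 4
[s, h, y, u] len 4
[y, u, h] len 3
[u, h, y] len 3
[h, y, u] len 3
[h, y, u, s] len 4
[s] len 1
[s, y] len 2
[y] len 1
[y] len 1
[y, h] len 2
[h, y] len 2
[h, y, u] len 3
Longest all-distinct length: 4.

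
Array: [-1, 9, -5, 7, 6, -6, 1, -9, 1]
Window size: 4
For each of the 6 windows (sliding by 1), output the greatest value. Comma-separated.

[-1, 9, -5, 7] → max 9
[9, -5, 7, 6] → max 9
[-5, 7, 6, -6] → max 7
[7, 6, -6, 1] → max 7
[6, -6, 1, -9] → max 6
[-6, 1, -9, 1] → max 1

9, 9, 7, 7, 6, 1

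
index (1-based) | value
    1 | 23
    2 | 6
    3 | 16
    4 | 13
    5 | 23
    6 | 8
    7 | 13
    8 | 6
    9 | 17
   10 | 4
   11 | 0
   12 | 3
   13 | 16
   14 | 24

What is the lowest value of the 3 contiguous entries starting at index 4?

8

Elements at indices 4..6: 13, 23, 8
min(13, 23, 8) = 8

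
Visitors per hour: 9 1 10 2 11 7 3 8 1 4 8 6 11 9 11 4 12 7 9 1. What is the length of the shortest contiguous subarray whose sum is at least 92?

13

add 9: running sum 9 < 92
add 1: running sum 10 < 92
add 10: running sum 20 < 92
add 2: running sum 22 < 92
add 11: running sum 33 < 92
add 7: running sum 40 < 92
add 3: running sum 43 < 92
add 8: running sum 51 < 92
add 1: running sum 52 < 92
add 4: running sum 56 < 92
add 8: running sum 64 < 92
add 6: running sum 70 < 92
add 11: running sum 81 < 92
add 9: running sum 90 < 92
end 14: [1, 10, 2, 11, 7, 3, 8, 1, 4, 8, 6, 11, 9, 11] sum 92, len 14
end 15: [10, 2, 11, 7, 3, 8, 1, 4, 8, 6, 11, 9, 11, 4] sum 95, len 14
end 16: [11, 7, 3, 8, 1, 4, 8, 6, 11, 9, 11, 4, 12] sum 95, len 13
end 17: [11, 7, 3, 8, 1, 4, 8, 6, 11, 9, 11, 4, 12, 7] sum 102, len 14
end 18: [3, 8, 1, 4, 8, 6, 11, 9, 11, 4, 12, 7, 9] sum 93, len 13
end 19: [3, 8, 1, 4, 8, 6, 11, 9, 11, 4, 12, 7, 9, 1] sum 94, len 14
Shortest qualifying length: 13.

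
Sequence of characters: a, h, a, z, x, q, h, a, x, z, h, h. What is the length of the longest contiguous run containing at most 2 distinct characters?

3

[a] 1 distinct, len 1
[a, h] 2 distinct, len 2
[a, h, a] 2 distinct, len 3
[a, z] 2 distinct, len 2
[z, x] 2 distinct, len 2
[x, q] 2 distinct, len 2
[q, h] 2 distinct, len 2
[h, a] 2 distinct, len 2
[a, x] 2 distinct, len 2
[x, z] 2 distinct, len 2
[z, h] 2 distinct, len 2
[z, h, h] 2 distinct, len 3
Longest length with ≤2 distinct: 3.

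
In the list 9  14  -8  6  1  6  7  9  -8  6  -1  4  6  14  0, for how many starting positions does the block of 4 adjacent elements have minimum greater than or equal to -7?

5

9 14 -8 6 → min -8
14 -8 6 1 → min -8
-8 6 1 6 → min -8
6 1 6 7 → min 1  ≥ -7 ✓
1 6 7 9 → min 1  ≥ -7 ✓
6 7 9 -8 → min -8
7 9 -8 6 → min -8
9 -8 6 -1 → min -8
-8 6 -1 4 → min -8
6 -1 4 6 → min -1  ≥ -7 ✓
-1 4 6 14 → min -1  ≥ -7 ✓
4 6 14 0 → min 0  ≥ -7 ✓
5 windows satisfy the condition.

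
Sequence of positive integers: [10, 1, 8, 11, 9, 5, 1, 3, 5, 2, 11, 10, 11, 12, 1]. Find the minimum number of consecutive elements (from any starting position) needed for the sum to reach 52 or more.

add 10: running sum 10 < 52
add 1: running sum 11 < 52
add 8: running sum 19 < 52
add 11: running sum 30 < 52
add 9: running sum 39 < 52
add 5: running sum 44 < 52
add 1: running sum 45 < 52
add 3: running sum 48 < 52
end 8: [10, 1, 8, 11, 9, 5, 1, 3, 5] sum 53, len 9
end 9: [10, 1, 8, 11, 9, 5, 1, 3, 5, 2] sum 55, len 10
end 10: [8, 11, 9, 5, 1, 3, 5, 2, 11] sum 55, len 9
end 11: [11, 9, 5, 1, 3, 5, 2, 11, 10] sum 57, len 9
end 12: [9, 5, 1, 3, 5, 2, 11, 10, 11] sum 57, len 9
end 13: [3, 5, 2, 11, 10, 11, 12] sum 54, len 7
end 14: [5, 2, 11, 10, 11, 12, 1] sum 52, len 7
Shortest qualifying length: 7.

7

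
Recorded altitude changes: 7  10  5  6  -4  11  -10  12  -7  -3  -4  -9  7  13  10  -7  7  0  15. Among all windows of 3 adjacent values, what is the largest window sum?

Each size-3 window and its sum:
(7, 10, 5) → sum 22
(10, 5, 6) → sum 21
(5, 6, -4) → sum 7
(6, -4, 11) → sum 13
(-4, 11, -10) → sum -3
(11, -10, 12) → sum 13
(-10, 12, -7) → sum -5
(12, -7, -3) → sum 2
(-7, -3, -4) → sum -14
(-3, -4, -9) → sum -16
(-4, -9, 7) → sum -6
(-9, 7, 13) → sum 11
(7, 13, 10) → sum 30
(13, 10, -7) → sum 16
(10, -7, 7) → sum 10
(-7, 7, 0) → sum 0
(7, 0, 15) → sum 22
Largest of these is 30.

30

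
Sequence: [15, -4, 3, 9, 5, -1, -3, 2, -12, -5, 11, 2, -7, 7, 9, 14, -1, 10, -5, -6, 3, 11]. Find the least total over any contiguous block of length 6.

-14

15 -4 3 9 5 -1 → sum 27
-4 3 9 5 -1 -3 → sum 9
3 9 5 -1 -3 2 → sum 15
9 5 -1 -3 2 -12 → sum 0
5 -1 -3 2 -12 -5 → sum -14
-1 -3 2 -12 -5 11 → sum -8
-3 2 -12 -5 11 2 → sum -5
2 -12 -5 11 2 -7 → sum -9
-12 -5 11 2 -7 7 → sum -4
-5 11 2 -7 7 9 → sum 17
11 2 -7 7 9 14 → sum 36
2 -7 7 9 14 -1 → sum 24
-7 7 9 14 -1 10 → sum 32
7 9 14 -1 10 -5 → sum 34
9 14 -1 10 -5 -6 → sum 21
14 -1 10 -5 -6 3 → sum 15
-1 10 -5 -6 3 11 → sum 12
Least of these is -14.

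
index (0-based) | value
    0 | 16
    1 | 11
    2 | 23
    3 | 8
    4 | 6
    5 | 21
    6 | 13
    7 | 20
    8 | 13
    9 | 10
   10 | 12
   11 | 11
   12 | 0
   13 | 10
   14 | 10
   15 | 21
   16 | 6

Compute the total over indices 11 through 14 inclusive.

31

Elements at indices 11..14: 11, 0, 10, 10
sum(11, 0, 10, 10) = 31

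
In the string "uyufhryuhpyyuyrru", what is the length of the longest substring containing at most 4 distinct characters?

add u: window [u] (1 distinct), len 1
add y: window [u, y] (2 distinct), len 2
add u: window [u, y, u] (2 distinct), len 3
add f: window [u, y, u, f] (3 distinct), len 4
add h: window [u, y, u, f, h] (4 distinct), len 5
add r: window [u, f, h, r] (4 distinct), len 4
add y: window [f, h, r, y] (4 distinct), len 4
add u: window [h, r, y, u] (4 distinct), len 4
add h: window [h, r, y, u, h] (4 distinct), len 5
add p: window [y, u, h, p] (4 distinct), len 4
add y: window [y, u, h, p, y] (4 distinct), len 5
add y: window [y, u, h, p, y, y] (4 distinct), len 6
add u: window [y, u, h, p, y, y, u] (4 distinct), len 7
add y: window [y, u, h, p, y, y, u, y] (4 distinct), len 8
add r: window [p, y, y, u, y, r] (4 distinct), len 6
add r: window [p, y, y, u, y, r, r] (4 distinct), len 7
add u: window [p, y, y, u, y, r, r, u] (4 distinct), len 8
Longest length with ≤4 distinct: 8.

8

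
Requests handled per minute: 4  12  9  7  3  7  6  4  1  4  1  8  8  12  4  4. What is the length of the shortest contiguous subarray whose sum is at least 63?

12

add 4: running sum 4 < 63
add 12: running sum 16 < 63
add 9: running sum 25 < 63
add 7: running sum 32 < 63
add 3: running sum 35 < 63
add 7: running sum 42 < 63
add 6: running sum 48 < 63
add 4: running sum 52 < 63
add 1: running sum 53 < 63
add 4: running sum 57 < 63
add 1: running sum 58 < 63
end 11: [4, 12, 9, 7, 3, 7, 6, 4, 1, 4, 1, 8] sum 66, len 12
end 12: [12, 9, 7, 3, 7, 6, 4, 1, 4, 1, 8, 8] sum 70, len 12
end 13: [9, 7, 3, 7, 6, 4, 1, 4, 1, 8, 8, 12] sum 70, len 12
end 14: [7, 3, 7, 6, 4, 1, 4, 1, 8, 8, 12, 4] sum 65, len 12
end 15: [7, 3, 7, 6, 4, 1, 4, 1, 8, 8, 12, 4, 4] sum 69, len 13
Shortest qualifying length: 12.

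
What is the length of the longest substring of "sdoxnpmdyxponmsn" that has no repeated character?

8

[s] len 1
[s, d] len 2
[s, d, o] len 3
[s, d, o, x] len 4
[s, d, o, x, n] len 5
[s, d, o, x, n, p] len 6
[s, d, o, x, n, p, m] len 7
[o, x, n, p, m, d] len 6
[o, x, n, p, m, d, y] len 7
[n, p, m, d, y, x] len 6
[m, d, y, x, p] len 5
[m, d, y, x, p, o] len 6
[m, d, y, x, p, o, n] len 7
[d, y, x, p, o, n, m] len 7
[d, y, x, p, o, n, m, s] len 8
[m, s, n] len 3
Longest all-distinct length: 8.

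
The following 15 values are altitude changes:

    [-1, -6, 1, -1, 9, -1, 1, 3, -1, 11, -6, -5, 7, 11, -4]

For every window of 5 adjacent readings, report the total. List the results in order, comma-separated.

Sliding a size-5 window across the 15 values:
-1 -6 1 -1 9 → sum 2
-6 1 -1 9 -1 → sum 2
1 -1 9 -1 1 → sum 9
-1 9 -1 1 3 → sum 11
9 -1 1 3 -1 → sum 11
-1 1 3 -1 11 → sum 13
1 3 -1 11 -6 → sum 8
3 -1 11 -6 -5 → sum 2
-1 11 -6 -5 7 → sum 6
11 -6 -5 7 11 → sum 18
-6 -5 7 11 -4 → sum 3

2, 2, 9, 11, 11, 13, 8, 2, 6, 18, 3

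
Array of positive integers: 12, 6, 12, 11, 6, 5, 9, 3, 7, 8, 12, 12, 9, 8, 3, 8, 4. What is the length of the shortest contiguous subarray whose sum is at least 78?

10

Extend right; whenever the sum reaches 78, record the length and shrink from the left:
add 12: running sum 12 < 78
add 6: running sum 18 < 78
add 12: running sum 30 < 78
add 11: running sum 41 < 78
add 6: running sum 47 < 78
add 5: running sum 52 < 78
add 9: running sum 61 < 78
add 3: running sum 64 < 78
add 7: running sum 71 < 78
end 9: [12, 6, 12, 11, 6, 5, 9, 3, 7, 8] sum 79, len 10
end 10: [6, 12, 11, 6, 5, 9, 3, 7, 8, 12] sum 79, len 10
end 11: [12, 11, 6, 5, 9, 3, 7, 8, 12, 12] sum 85, len 10
end 12: [11, 6, 5, 9, 3, 7, 8, 12, 12, 9] sum 82, len 10
end 13: [6, 5, 9, 3, 7, 8, 12, 12, 9, 8] sum 79, len 10
end 14: [6, 5, 9, 3, 7, 8, 12, 12, 9, 8, 3] sum 82, len 11
end 15: [9, 3, 7, 8, 12, 12, 9, 8, 3, 8] sum 79, len 10
end 16: [9, 3, 7, 8, 12, 12, 9, 8, 3, 8, 4] sum 83, len 11
Shortest qualifying length: 10.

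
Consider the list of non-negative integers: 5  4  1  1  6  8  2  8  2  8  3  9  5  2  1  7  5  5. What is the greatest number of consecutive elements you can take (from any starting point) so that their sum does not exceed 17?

→ 5: sum 5, len 1
→ 4: sum 9, len 2
→ 1: sum 10, len 3
→ 1: sum 11, len 4
→ 6: sum 17, len 5
→ 8 (dropped 5, 4): sum 16, len 4
→ 2 (dropped 1): sum 17, len 4
→ 8 (dropped 1, 6, 8): sum 10, len 2
→ 2: sum 12, len 3
→ 8 (dropped 2, 8): sum 10, len 2
→ 3: sum 13, len 3
→ 9 (dropped 2, 8): sum 12, len 2
→ 5: sum 17, len 3
→ 2 (dropped 3): sum 16, len 3
→ 1: sum 17, len 4
→ 7 (dropped 9): sum 15, len 4
→ 5 (dropped 5): sum 15, len 4
→ 5 (dropped 2, 1): sum 17, len 3
Longest length seen: 5.

5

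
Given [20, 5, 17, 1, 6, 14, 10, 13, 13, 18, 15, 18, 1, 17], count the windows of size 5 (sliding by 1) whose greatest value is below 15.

(20, 5, 17, 1, 6) → max 20
(5, 17, 1, 6, 14) → max 17
(17, 1, 6, 14, 10) → max 17
(1, 6, 14, 10, 13) → max 14  < 15 ✓
(6, 14, 10, 13, 13) → max 14  < 15 ✓
(14, 10, 13, 13, 18) → max 18
(10, 13, 13, 18, 15) → max 18
(13, 13, 18, 15, 18) → max 18
(13, 18, 15, 18, 1) → max 18
(18, 15, 18, 1, 17) → max 18
2 windows satisfy the condition.

2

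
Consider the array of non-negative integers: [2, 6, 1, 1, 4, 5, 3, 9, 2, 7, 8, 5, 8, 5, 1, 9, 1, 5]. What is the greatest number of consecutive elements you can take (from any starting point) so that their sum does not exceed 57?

add 2: [2] sum 2, len 1
add 6: [2, 6] sum 8, len 2
add 1: [2, 6, 1] sum 9, len 3
add 1: [2, 6, 1, 1] sum 10, len 4
add 4: [2, 6, 1, 1, 4] sum 14, len 5
add 5: [2, 6, 1, 1, 4, 5] sum 19, len 6
add 3: [2, 6, 1, 1, 4, 5, 3] sum 22, len 7
add 9: [2, 6, 1, 1, 4, 5, 3, 9] sum 31, len 8
add 2: [2, 6, 1, 1, 4, 5, 3, 9, 2] sum 33, len 9
add 7: [2, 6, 1, 1, 4, 5, 3, 9, 2, 7] sum 40, len 10
add 8: [2, 6, 1, 1, 4, 5, 3, 9, 2, 7, 8] sum 48, len 11
add 5: [2, 6, 1, 1, 4, 5, 3, 9, 2, 7, 8, 5] sum 53, len 12
add 8: [1, 1, 4, 5, 3, 9, 2, 7, 8, 5, 8] sum 53, len 11
add 5: [1, 4, 5, 3, 9, 2, 7, 8, 5, 8, 5] sum 57, len 11
add 1: [4, 5, 3, 9, 2, 7, 8, 5, 8, 5, 1] sum 57, len 11
add 9: [3, 9, 2, 7, 8, 5, 8, 5, 1, 9] sum 57, len 10
add 1: [9, 2, 7, 8, 5, 8, 5, 1, 9, 1] sum 55, len 10
add 5: [2, 7, 8, 5, 8, 5, 1, 9, 1, 5] sum 51, len 10
Longest length seen: 12.

12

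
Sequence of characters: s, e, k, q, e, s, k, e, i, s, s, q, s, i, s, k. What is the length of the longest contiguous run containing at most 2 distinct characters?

4

[s] 1 distinct, len 1
[s, e] 2 distinct, len 2
[e, k] 2 distinct, len 2
[k, q] 2 distinct, len 2
[q, e] 2 distinct, len 2
[e, s] 2 distinct, len 2
[s, k] 2 distinct, len 2
[k, e] 2 distinct, len 2
[e, i] 2 distinct, len 2
[i, s] 2 distinct, len 2
[i, s, s] 2 distinct, len 3
[s, s, q] 2 distinct, len 3
[s, s, q, s] 2 distinct, len 4
[s, i] 2 distinct, len 2
[s, i, s] 2 distinct, len 3
[s, k] 2 distinct, len 2
Longest length with ≤2 distinct: 4.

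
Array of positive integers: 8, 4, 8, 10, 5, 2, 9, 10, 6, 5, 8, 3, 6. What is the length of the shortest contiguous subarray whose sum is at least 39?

add 8: running sum 8 < 39
add 4: running sum 12 < 39
add 8: running sum 20 < 39
add 10: running sum 30 < 39
add 5: running sum 35 < 39
add 2: running sum 37 < 39
add 9: shortest ending here [8, 4, 8, 10, 5, 2, 9] sum 46, len 7
add 10: shortest ending here [8, 10, 5, 2, 9, 10] sum 44, len 6
add 6: shortest ending here [10, 5, 2, 9, 10, 6] sum 42, len 6
add 5: shortest ending here [10, 5, 2, 9, 10, 6, 5] sum 47, len 7
add 8: shortest ending here [2, 9, 10, 6, 5, 8] sum 40, len 6
add 3: shortest ending here [9, 10, 6, 5, 8, 3] sum 41, len 6
add 6: shortest ending here [9, 10, 6, 5, 8, 3, 6] sum 47, len 7
Shortest qualifying length: 6.

6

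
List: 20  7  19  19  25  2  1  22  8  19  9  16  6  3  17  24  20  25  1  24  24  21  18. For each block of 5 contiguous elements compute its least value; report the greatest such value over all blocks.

Window mins for each of the 19 positions:
[20, 7, 19, 19, 25] → min 7
[7, 19, 19, 25, 2] → min 2
[19, 19, 25, 2, 1] → min 1
[19, 25, 2, 1, 22] → min 1
[25, 2, 1, 22, 8] → min 1
[2, 1, 22, 8, 19] → min 1
[1, 22, 8, 19, 9] → min 1
[22, 8, 19, 9, 16] → min 8
[8, 19, 9, 16, 6] → min 6
[19, 9, 16, 6, 3] → min 3
[9, 16, 6, 3, 17] → min 3
[16, 6, 3, 17, 24] → min 3
[6, 3, 17, 24, 20] → min 3
[3, 17, 24, 20, 25] → min 3
[17, 24, 20, 25, 1] → min 1
[24, 20, 25, 1, 24] → min 1
[20, 25, 1, 24, 24] → min 1
[25, 1, 24, 24, 21] → min 1
[1, 24, 24, 21, 18] → min 1
Greatest of these is 8.

8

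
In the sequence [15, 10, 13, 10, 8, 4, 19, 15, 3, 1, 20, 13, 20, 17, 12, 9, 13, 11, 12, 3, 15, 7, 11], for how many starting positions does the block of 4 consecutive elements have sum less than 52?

16

(15, 10, 13, 10) → sum 48  < 52 ✓
(10, 13, 10, 8) → sum 41  < 52 ✓
(13, 10, 8, 4) → sum 35  < 52 ✓
(10, 8, 4, 19) → sum 41  < 52 ✓
(8, 4, 19, 15) → sum 46  < 52 ✓
(4, 19, 15, 3) → sum 41  < 52 ✓
(19, 15, 3, 1) → sum 38  < 52 ✓
(15, 3, 1, 20) → sum 39  < 52 ✓
(3, 1, 20, 13) → sum 37  < 52 ✓
(1, 20, 13, 20) → sum 54
(20, 13, 20, 17) → sum 70
(13, 20, 17, 12) → sum 62
(20, 17, 12, 9) → sum 58
(17, 12, 9, 13) → sum 51  < 52 ✓
(12, 9, 13, 11) → sum 45  < 52 ✓
(9, 13, 11, 12) → sum 45  < 52 ✓
(13, 11, 12, 3) → sum 39  < 52 ✓
(11, 12, 3, 15) → sum 41  < 52 ✓
(12, 3, 15, 7) → sum 37  < 52 ✓
(3, 15, 7, 11) → sum 36  < 52 ✓
16 windows satisfy the condition.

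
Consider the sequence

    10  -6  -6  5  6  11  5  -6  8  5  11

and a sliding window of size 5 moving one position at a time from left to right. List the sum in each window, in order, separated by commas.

9, 10, 21, 21, 24, 23, 23

(10, -6, -6, 5, 6) → sum 9
(-6, -6, 5, 6, 11) → sum 10
(-6, 5, 6, 11, 5) → sum 21
(5, 6, 11, 5, -6) → sum 21
(6, 11, 5, -6, 8) → sum 24
(11, 5, -6, 8, 5) → sum 23
(5, -6, 8, 5, 11) → sum 23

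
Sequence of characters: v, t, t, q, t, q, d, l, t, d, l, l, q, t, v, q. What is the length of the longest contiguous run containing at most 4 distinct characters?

13

[v] 1 distinct, len 1
[v, t] 2 distinct, len 2
[v, t, t] 2 distinct, len 3
[v, t, t, q] 3 distinct, len 4
[v, t, t, q, t] 3 distinct, len 5
[v, t, t, q, t, q] 3 distinct, len 6
[v, t, t, q, t, q, d] 4 distinct, len 7
[t, t, q, t, q, d, l] 4 distinct, len 7
[t, t, q, t, q, d, l, t] 4 distinct, len 8
[t, t, q, t, q, d, l, t, d] 4 distinct, len 9
[t, t, q, t, q, d, l, t, d, l] 4 distinct, len 10
[t, t, q, t, q, d, l, t, d, l, l] 4 distinct, len 11
[t, t, q, t, q, d, l, t, d, l, l, q] 4 distinct, len 12
[t, t, q, t, q, d, l, t, d, l, l, q, t] 4 distinct, len 13
[l, l, q, t, v] 4 distinct, len 5
[l, l, q, t, v, q] 4 distinct, len 6
Longest length with ≤4 distinct: 13.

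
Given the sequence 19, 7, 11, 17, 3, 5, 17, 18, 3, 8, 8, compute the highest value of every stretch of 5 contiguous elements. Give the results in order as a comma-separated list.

19, 17, 17, 18, 18, 18, 18

Sliding a size-5 window across the 11 values:
[19, 7, 11, 17, 3] → max 19
[7, 11, 17, 3, 5] → max 17
[11, 17, 3, 5, 17] → max 17
[17, 3, 5, 17, 18] → max 18
[3, 5, 17, 18, 3] → max 18
[5, 17, 18, 3, 8] → max 18
[17, 18, 3, 8, 8] → max 18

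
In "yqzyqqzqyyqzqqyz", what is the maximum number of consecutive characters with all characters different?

add y: [y] len 1
add q: [y, q] len 2
add z: [y, q, z] len 3
add y (repeat y, move left end past it): [q, z, y] len 3
add q (repeat q, move left end past it): [z, y, q] len 3
add q (repeat q, move left end past it): [q] len 1
add z: [q, z] len 2
add q (repeat q, move left end past it): [z, q] len 2
add y: [z, q, y] len 3
add y (repeat y, move left end past it): [y] len 1
add q: [y, q] len 2
add z: [y, q, z] len 3
add q (repeat q, move left end past it): [z, q] len 2
add q (repeat q, move left end past it): [q] len 1
add y: [q, y] len 2
add z: [q, y, z] len 3
Longest all-distinct length: 3.

3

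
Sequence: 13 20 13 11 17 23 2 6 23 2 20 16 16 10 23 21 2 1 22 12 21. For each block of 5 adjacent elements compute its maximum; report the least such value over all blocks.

20

Window maxs for each of the 17 positions:
13 20 13 11 17 → max 20
20 13 11 17 23 → max 23
13 11 17 23 2 → max 23
11 17 23 2 6 → max 23
17 23 2 6 23 → max 23
23 2 6 23 2 → max 23
2 6 23 2 20 → max 23
6 23 2 20 16 → max 23
23 2 20 16 16 → max 23
2 20 16 16 10 → max 20
20 16 16 10 23 → max 23
16 16 10 23 21 → max 23
16 10 23 21 2 → max 23
10 23 21 2 1 → max 23
23 21 2 1 22 → max 23
21 2 1 22 12 → max 22
2 1 22 12 21 → max 22
Least of these is 20.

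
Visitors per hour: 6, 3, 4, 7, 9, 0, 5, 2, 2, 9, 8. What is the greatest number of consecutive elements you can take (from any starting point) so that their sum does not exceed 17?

4

[6] sum 6 len 1
[6, 3] sum 9 len 2
[6, 3, 4] sum 13 len 3
[3, 4, 7] sum 14 len 3
[7, 9] sum 16 len 2
[7, 9, 0] sum 16 len 3
[9, 0, 5] sum 14 len 3
[9, 0, 5, 2] sum 16 len 4
[0, 5, 2, 2] sum 9 len 4
[2, 2, 9] sum 13 len 3
[9, 8] sum 17 len 2
Longest length seen: 4.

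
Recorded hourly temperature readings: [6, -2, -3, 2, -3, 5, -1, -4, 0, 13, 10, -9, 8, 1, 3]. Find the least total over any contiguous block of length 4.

-6

(6, -2, -3, 2) → sum 3
(-2, -3, 2, -3) → sum -6
(-3, 2, -3, 5) → sum 1
(2, -3, 5, -1) → sum 3
(-3, 5, -1, -4) → sum -3
(5, -1, -4, 0) → sum 0
(-1, -4, 0, 13) → sum 8
(-4, 0, 13, 10) → sum 19
(0, 13, 10, -9) → sum 14
(13, 10, -9, 8) → sum 22
(10, -9, 8, 1) → sum 10
(-9, 8, 1, 3) → sum 3
Least of these is -6.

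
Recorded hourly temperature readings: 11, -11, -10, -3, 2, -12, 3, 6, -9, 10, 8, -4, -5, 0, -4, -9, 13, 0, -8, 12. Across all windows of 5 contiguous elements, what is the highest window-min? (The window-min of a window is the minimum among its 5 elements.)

(11, -11, -10, -3, 2) → min -11
(-11, -10, -3, 2, -12) → min -12
(-10, -3, 2, -12, 3) → min -12
(-3, 2, -12, 3, 6) → min -12
(2, -12, 3, 6, -9) → min -12
(-12, 3, 6, -9, 10) → min -12
(3, 6, -9, 10, 8) → min -9
(6, -9, 10, 8, -4) → min -9
(-9, 10, 8, -4, -5) → min -9
(10, 8, -4, -5, 0) → min -5
(8, -4, -5, 0, -4) → min -5
(-4, -5, 0, -4, -9) → min -9
(-5, 0, -4, -9, 13) → min -9
(0, -4, -9, 13, 0) → min -9
(-4, -9, 13, 0, -8) → min -9
(-9, 13, 0, -8, 12) → min -9
Highest of these is -5.

-5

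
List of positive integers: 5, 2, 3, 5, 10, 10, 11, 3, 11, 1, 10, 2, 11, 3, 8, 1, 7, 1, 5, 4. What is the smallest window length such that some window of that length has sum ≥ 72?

add 5: running sum 5 < 72
add 2: running sum 7 < 72
add 3: running sum 10 < 72
add 5: running sum 15 < 72
add 10: running sum 25 < 72
add 10: running sum 35 < 72
add 11: running sum 46 < 72
add 3: running sum 49 < 72
add 11: running sum 60 < 72
add 1: running sum 61 < 72
add 10: running sum 71 < 72
add 2: shortest ending here [5, 2, 3, 5, 10, 10, 11, 3, 11, 1, 10, 2] sum 73, len 12
add 11: shortest ending here [5, 10, 10, 11, 3, 11, 1, 10, 2, 11] sum 74, len 10
add 3: shortest ending here [10, 10, 11, 3, 11, 1, 10, 2, 11, 3] sum 72, len 10
add 8: shortest ending here [10, 10, 11, 3, 11, 1, 10, 2, 11, 3, 8] sum 80, len 11
add 1: shortest ending here [10, 10, 11, 3, 11, 1, 10, 2, 11, 3, 8, 1] sum 81, len 12
add 7: shortest ending here [10, 11, 3, 11, 1, 10, 2, 11, 3, 8, 1, 7] sum 78, len 12
add 1: shortest ending here [10, 11, 3, 11, 1, 10, 2, 11, 3, 8, 1, 7, 1] sum 79, len 13
add 5: shortest ending here [11, 3, 11, 1, 10, 2, 11, 3, 8, 1, 7, 1, 5] sum 74, len 13
add 4: shortest ending here [11, 3, 11, 1, 10, 2, 11, 3, 8, 1, 7, 1, 5, 4] sum 78, len 14
Shortest qualifying length: 10.

10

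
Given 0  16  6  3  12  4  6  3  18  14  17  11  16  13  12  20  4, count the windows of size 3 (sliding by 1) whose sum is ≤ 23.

5

[0, 16, 6] → sum 22  ≤ 23 ✓
[16, 6, 3] → sum 25
[6, 3, 12] → sum 21  ≤ 23 ✓
[3, 12, 4] → sum 19  ≤ 23 ✓
[12, 4, 6] → sum 22  ≤ 23 ✓
[4, 6, 3] → sum 13  ≤ 23 ✓
[6, 3, 18] → sum 27
[3, 18, 14] → sum 35
[18, 14, 17] → sum 49
[14, 17, 11] → sum 42
[17, 11, 16] → sum 44
[11, 16, 13] → sum 40
[16, 13, 12] → sum 41
[13, 12, 20] → sum 45
[12, 20, 4] → sum 36
5 windows satisfy the condition.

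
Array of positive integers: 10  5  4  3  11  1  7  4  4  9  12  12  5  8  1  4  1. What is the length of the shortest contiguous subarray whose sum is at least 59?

add 10: running sum 10 < 59
add 5: running sum 15 < 59
add 4: running sum 19 < 59
add 3: running sum 22 < 59
add 11: running sum 33 < 59
add 1: running sum 34 < 59
add 7: running sum 41 < 59
add 4: running sum 45 < 59
add 4: running sum 49 < 59
add 9: running sum 58 < 59
add 12: shortest ending here [5, 4, 3, 11, 1, 7, 4, 4, 9, 12] sum 60, len 10
add 12: shortest ending here [11, 1, 7, 4, 4, 9, 12, 12] sum 60, len 8
add 5: shortest ending here [11, 1, 7, 4, 4, 9, 12, 12, 5] sum 65, len 9
add 8: shortest ending here [7, 4, 4, 9, 12, 12, 5, 8] sum 61, len 8
add 1: shortest ending here [7, 4, 4, 9, 12, 12, 5, 8, 1] sum 62, len 9
add 4: shortest ending here [4, 4, 9, 12, 12, 5, 8, 1, 4] sum 59, len 9
add 1: shortest ending here [4, 4, 9, 12, 12, 5, 8, 1, 4, 1] sum 60, len 10
Shortest qualifying length: 8.

8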